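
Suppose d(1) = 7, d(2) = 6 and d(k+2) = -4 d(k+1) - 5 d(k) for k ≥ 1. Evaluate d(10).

d(3) = -4(6) - 5(7) = -59
d(4) = -4(-59) - 5(6) = 206
d(5) = -4(206) - 5(-59) = -529
d(6) = -4(-529) - 5(206) = 1086
d(7) = -4(1086) - 5(-529) = -1699
d(8) = -4(-1699) - 5(1086) = 1366
d(9) = -4(1366) - 5(-1699) = 3031
d(10) = -4(3031) - 5(1366) = -18954

-18954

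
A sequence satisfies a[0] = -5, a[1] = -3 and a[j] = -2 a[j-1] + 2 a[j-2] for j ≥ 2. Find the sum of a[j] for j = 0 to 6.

-74

a[2] = -2*(-3) + 2*(-5) = -4
a[3] = -2*(-4) + 2*(-3) = 2
a[4] = -2*2 + 2*(-4) = -12
a[5] = -2*(-12) + 2*2 = 28
a[6] = -2*28 + 2*(-12) = -80
Sum = (-5) + (-3) + (-4) + 2 + (-12) + 28 + (-80) = -74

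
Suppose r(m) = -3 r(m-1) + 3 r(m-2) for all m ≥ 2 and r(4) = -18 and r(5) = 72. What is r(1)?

2

Rearranging, r(m-2) = (r(m) + 3 r(m-1)) / 3.
r(3) = (72 + 3*(-18)) / 3 = 18/3 = 6
r(2) = (-18 + 3*6) / 3 = 0/3 = 0
r(1) = (6 + 3*0) / 3 = 6/3 = 2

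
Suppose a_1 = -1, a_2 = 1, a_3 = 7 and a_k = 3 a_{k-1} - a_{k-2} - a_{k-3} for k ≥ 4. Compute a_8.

a_4 = 3·7 - 1 - (-1) = 21
a_5 = 3·21 - 7 - 1 = 55
a_6 = 3·55 - 21 - 7 = 137
a_7 = 3·137 - 55 - 21 = 335
a_8 = 3·335 - 137 - 55 = 813

813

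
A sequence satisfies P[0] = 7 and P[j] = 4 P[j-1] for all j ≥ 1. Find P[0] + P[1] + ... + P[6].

P[1] = 4·7 = 28
P[2] = 4·28 = 112
P[3] = 4·112 = 448
P[4] = 4·448 = 1792
P[5] = 4·1792 = 7168
P[6] = 4·7168 = 28672
Sum = 7 + 28 + 112 + 448 + 1792 + 7168 + 28672 = 38227

38227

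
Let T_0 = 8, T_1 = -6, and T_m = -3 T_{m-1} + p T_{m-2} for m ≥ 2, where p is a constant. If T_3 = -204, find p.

5

T_2 = 18 + 8p
T_3 = -54 - 30p
So -54 - 30p = -204, giving p = 5.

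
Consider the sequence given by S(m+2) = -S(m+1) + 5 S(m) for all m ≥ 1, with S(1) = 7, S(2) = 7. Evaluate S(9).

S(3) = -7 + 5(7) = 28
S(4) = -28 + 5(7) = 7
S(5) = -7 + 5(28) = 133
S(6) = -133 + 5(7) = -98
S(7) = -(-98) + 5(133) = 763
S(8) = -763 + 5(-98) = -1253
S(9) = -(-1253) + 5(763) = 5068

5068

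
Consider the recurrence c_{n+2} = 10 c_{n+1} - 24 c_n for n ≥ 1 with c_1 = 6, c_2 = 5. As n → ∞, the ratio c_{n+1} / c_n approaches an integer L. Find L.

6

The characteristic equation is r^2 - 10r + 24 = 0, which factors as (r - 6)(r - 4) = 0.
So the roots are 6 and 4. Since |6| > |4| and the coefficient of 6^n is non-zero, the ratio tends to 6.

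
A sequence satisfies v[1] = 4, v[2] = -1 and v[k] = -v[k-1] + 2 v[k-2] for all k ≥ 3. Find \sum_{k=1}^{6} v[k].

-21

v[3] = -(-1) + 2(4) = 9
v[4] = -9 + 2(-1) = -11
v[5] = -(-11) + 2(9) = 29
v[6] = -29 + 2(-11) = -51
Sum = 4 + (-1) + 9 + (-11) + 29 + (-51) = -21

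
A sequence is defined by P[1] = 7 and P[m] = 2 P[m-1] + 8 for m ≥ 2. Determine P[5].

232

P[2] = 2·7 + 8 = 22
P[3] = 2·22 + 8 = 52
P[4] = 2·52 + 8 = 112
P[5] = 2·112 + 8 = 232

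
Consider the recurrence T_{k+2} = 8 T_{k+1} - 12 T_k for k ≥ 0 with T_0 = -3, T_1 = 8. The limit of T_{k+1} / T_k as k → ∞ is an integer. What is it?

The characteristic equation is r^2 - 8r + 12 = 0, which factors as (r - 6)(r - 2) = 0.
So the roots are 6 and 2. Since |6| > |2| and the coefficient of 6^k is non-zero, the ratio tends to 6.

6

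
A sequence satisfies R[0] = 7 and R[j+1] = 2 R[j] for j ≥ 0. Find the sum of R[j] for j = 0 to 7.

R[1] = 2(7) = 14
R[2] = 2(14) = 28
R[3] = 2(28) = 56
R[4] = 2(56) = 112
R[5] = 2(112) = 224
R[6] = 2(224) = 448
R[7] = 2(448) = 896
Sum = 7 + 14 + 28 + 56 + 112 + 224 + 448 + 896 = 1785

1785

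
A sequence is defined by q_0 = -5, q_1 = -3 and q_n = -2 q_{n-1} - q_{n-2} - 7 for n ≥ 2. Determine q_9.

q_2 = -2(-3) - (-5) - 7 = 4
q_3 = -2(4) - (-3) - 7 = -12
q_4 = -2(-12) - 4 - 7 = 13
q_5 = -2(13) - (-12) - 7 = -21
q_6 = -2(-21) - 13 - 7 = 22
q_7 = -2(22) - (-21) - 7 = -30
q_8 = -2(-30) - 22 - 7 = 31
q_9 = -2(31) - (-30) - 7 = -39

-39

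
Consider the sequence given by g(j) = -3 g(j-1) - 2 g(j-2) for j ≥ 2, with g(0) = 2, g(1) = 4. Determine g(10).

-6136

g(2) = -3·4 - 2·2 = -16
g(3) = -3·(-16) - 2·4 = 40
g(4) = -3·40 - 2·(-16) = -88
g(5) = -3·(-88) - 2·40 = 184
g(6) = -3·184 - 2·(-88) = -376
g(7) = -3·(-376) - 2·184 = 760
g(8) = -3·760 - 2·(-376) = -1528
g(9) = -3·(-1528) - 2·760 = 3064
g(10) = -3·3064 - 2·(-1528) = -6136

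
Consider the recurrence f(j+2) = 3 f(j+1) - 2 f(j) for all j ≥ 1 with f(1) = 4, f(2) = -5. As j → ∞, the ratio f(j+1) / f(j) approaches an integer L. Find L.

The characteristic equation is r^2 - 3r + 2 = 0, which factors as (r - 2)(r - 1) = 0.
So the roots are 2 and 1. Since |2| > |1| and the coefficient of 2^j is non-zero, the ratio tends to 2.

2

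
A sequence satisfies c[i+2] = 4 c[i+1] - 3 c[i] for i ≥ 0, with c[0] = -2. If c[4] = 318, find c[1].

Let c[1] = x.
c[2] = 6 + 4x
c[3] = 24 + 13x
c[4] = 78 + 40x
So 78 + 40x = 318, giving x = 6.

6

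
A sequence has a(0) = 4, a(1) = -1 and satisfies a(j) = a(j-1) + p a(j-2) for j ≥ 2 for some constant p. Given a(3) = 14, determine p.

5

a(2) = -1 + 4p
a(3) = -1 + 3p
So -1 + 3p = 14, giving p = 5.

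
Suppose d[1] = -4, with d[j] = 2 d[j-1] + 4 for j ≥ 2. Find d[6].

d[2] = 2·(-4) + 4 = -4
d[3] = 2·(-4) + 4 = -4
d[4] = 2·(-4) + 4 = -4
d[5] = 2·(-4) + 4 = -4
d[6] = 2·(-4) + 4 = -4

-4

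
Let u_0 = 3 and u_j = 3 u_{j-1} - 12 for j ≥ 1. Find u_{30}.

-617673396283941

The fixed point is -12/(1 - 3) = 6, so u_j - 6 = 3(u_{j-1} - 6).
Hence u_j = -3·3^j + 6.
u_{30} = -3·3^{30} + 6 = -3·205891132094649 + 6 = -617673396283941.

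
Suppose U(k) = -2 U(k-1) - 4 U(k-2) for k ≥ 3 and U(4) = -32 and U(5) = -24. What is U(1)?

-4

Rearranging, U(k-2) = (U(k) + 2 U(k-1)) / -4.
U(3) = (-24 + 2(-32)) / -4 = -88/-4 = 22
U(2) = (-32 + 2(22)) / -4 = 12/-4 = -3
U(1) = (22 + 2(-3)) / -4 = 16/-4 = -4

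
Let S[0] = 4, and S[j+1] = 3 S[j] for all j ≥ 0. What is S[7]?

S[1] = 3·4 = 12
S[2] = 3·12 = 36
S[3] = 3·36 = 108
S[4] = 3·108 = 324
S[5] = 3·324 = 972
S[6] = 3·972 = 2916
S[7] = 3·2916 = 8748

8748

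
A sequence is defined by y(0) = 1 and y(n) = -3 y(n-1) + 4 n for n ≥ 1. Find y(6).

189

y(1) = -3*1 + 4 = 1
y(2) = -3*1 + 8 = 5
y(3) = -3*5 + 12 = -3
y(4) = -3*(-3) + 16 = 25
y(5) = -3*25 + 20 = -55
y(6) = -3*(-55) + 24 = 189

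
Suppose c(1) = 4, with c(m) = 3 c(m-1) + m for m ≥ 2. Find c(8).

c(2) = 3(4) + 2 = 14
c(3) = 3(14) + 3 = 45
c(4) = 3(45) + 4 = 139
c(5) = 3(139) + 5 = 422
c(6) = 3(422) + 6 = 1272
c(7) = 3(1272) + 7 = 3823
c(8) = 3(3823) + 8 = 11477

11477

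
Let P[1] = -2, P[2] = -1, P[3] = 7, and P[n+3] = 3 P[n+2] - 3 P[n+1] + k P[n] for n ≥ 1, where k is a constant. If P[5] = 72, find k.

P[4] = 24 - 2k
P[5] = 51 - 7k
So 51 - 7k = 72, giving k = -3.

-3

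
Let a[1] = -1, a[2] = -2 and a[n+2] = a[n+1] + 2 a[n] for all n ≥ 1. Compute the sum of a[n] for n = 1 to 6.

a[3] = (-2) + 2·(-1) = -4
a[4] = (-4) + 2·(-2) = -8
a[5] = (-8) + 2·(-4) = -16
a[6] = (-16) + 2·(-8) = -32
Sum = (-1) + (-2) + (-4) + (-8) + (-16) + (-32) = -63

-63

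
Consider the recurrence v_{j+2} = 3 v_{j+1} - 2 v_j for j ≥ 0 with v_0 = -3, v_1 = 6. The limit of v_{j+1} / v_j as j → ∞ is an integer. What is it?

The characteristic equation is r^2 - 3r + 2 = 0, which factors as (r - 2)(r - 1) = 0.
So the roots are 2 and 1. Since |2| > |1| and the coefficient of 2^j is non-zero, the ratio tends to 2.

2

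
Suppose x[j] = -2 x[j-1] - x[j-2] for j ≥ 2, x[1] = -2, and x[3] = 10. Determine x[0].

Let x[0] = y.
x[2] = 4 - y
x[3] = -6 + 2y
So -6 + 2y = 10, giving y = 8.

8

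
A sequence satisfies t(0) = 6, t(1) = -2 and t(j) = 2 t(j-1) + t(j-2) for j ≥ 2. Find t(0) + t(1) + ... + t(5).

t(2) = 2·(-2) + 6 = 2
t(3) = 2·2 + (-2) = 2
t(4) = 2·2 + 2 = 6
t(5) = 2·6 + 2 = 14
Sum = 6 + (-2) + 2 + 2 + 6 + 14 = 28

28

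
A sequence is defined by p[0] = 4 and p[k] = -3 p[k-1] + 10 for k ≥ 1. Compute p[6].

p[1] = -3*4 + 10 = -2
p[2] = -3*(-2) + 10 = 16
p[3] = -3*16 + 10 = -38
p[4] = -3*(-38) + 10 = 124
p[5] = -3*124 + 10 = -362
p[6] = -3*(-362) + 10 = 1096

1096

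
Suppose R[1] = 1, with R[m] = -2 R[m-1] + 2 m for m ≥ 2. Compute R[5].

2

R[2] = -2(1) + 4 = 2
R[3] = -2(2) + 6 = 2
R[4] = -2(2) + 8 = 4
R[5] = -2(4) + 10 = 2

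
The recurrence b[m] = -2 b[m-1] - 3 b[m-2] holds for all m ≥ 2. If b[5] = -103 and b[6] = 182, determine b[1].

5

Rearranging, b[m-2] = (b[m] + 2 b[m-1]) / -3.
b[4] = (182 + 2(-103)) / -3 = -24/-3 = 8
b[3] = (-103 + 2(8)) / -3 = -87/-3 = 29
b[2] = (8 + 2(29)) / -3 = 66/-3 = -22
b[1] = (29 + 2(-22)) / -3 = -15/-3 = 5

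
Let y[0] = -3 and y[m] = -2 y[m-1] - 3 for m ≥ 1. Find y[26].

-134217729

The fixed point is -3/(1 + 2) = -1, so y[m] + 1 = -2(y[m-1] + 1).
Hence y[m] = -2·(-2)^m - 1.
y[26] = -2·(-2)^{26} - 1 = -2·67108864 - 1 = -134217729.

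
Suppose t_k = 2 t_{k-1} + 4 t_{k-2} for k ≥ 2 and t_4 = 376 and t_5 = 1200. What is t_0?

Rearranging, t_{k-2} = (t_k - 2 t_{k-1}) / 4.
t_3 = (1200 - 2·376) / 4 = 448/4 = 112
t_2 = (376 - 2·112) / 4 = 152/4 = 38
t_1 = (112 - 2·38) / 4 = 36/4 = 9
t_0 = (38 - 2·9) / 4 = 20/4 = 5

5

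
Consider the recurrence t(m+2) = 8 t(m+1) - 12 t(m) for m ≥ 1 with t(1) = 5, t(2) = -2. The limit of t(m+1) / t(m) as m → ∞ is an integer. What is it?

The characteristic equation is r^2 - 8r + 12 = 0, which factors as (r - 6)(r - 2) = 0.
So the roots are 6 and 2. Since |6| > |2| and the coefficient of 6^m is non-zero, the ratio tends to 6.

6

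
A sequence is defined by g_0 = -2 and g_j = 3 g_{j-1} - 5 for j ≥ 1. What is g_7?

g_1 = 3·(-2) - 5 = -11
g_2 = 3·(-11) - 5 = -38
g_3 = 3·(-38) - 5 = -119
g_4 = 3·(-119) - 5 = -362
g_5 = 3·(-362) - 5 = -1091
g_6 = 3·(-1091) - 5 = -3278
g_7 = 3·(-3278) - 5 = -9839

-9839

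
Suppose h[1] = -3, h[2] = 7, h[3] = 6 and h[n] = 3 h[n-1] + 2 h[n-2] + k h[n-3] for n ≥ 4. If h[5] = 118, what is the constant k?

h[4] = 32 - 3k
h[5] = 108 - 2k
So 108 - 2k = 118, giving k = -5.

-5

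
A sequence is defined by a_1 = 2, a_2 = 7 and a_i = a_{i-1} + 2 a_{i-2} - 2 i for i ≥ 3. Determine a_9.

95

a_3 = 7 + 2*2 - 6 = 5
a_4 = 5 + 2*7 - 8 = 11
a_5 = 11 + 2*5 - 10 = 11
a_6 = 11 + 2*11 - 12 = 21
a_7 = 21 + 2*11 - 14 = 29
a_8 = 29 + 2*21 - 16 = 55
a_9 = 55 + 2*29 - 18 = 95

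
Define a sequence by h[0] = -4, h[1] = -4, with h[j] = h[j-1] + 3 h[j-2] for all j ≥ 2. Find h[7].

h[2] = (-4) + 3(-4) = -16
h[3] = (-16) + 3(-4) = -28
h[4] = (-28) + 3(-16) = -76
h[5] = (-76) + 3(-28) = -160
h[6] = (-160) + 3(-76) = -388
h[7] = (-388) + 3(-160) = -868

-868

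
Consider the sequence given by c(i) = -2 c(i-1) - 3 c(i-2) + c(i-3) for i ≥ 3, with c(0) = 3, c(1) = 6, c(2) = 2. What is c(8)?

-294

c(3) = -2*2 - 3*6 + 3 = -19
c(4) = -2*(-19) - 3*2 + 6 = 38
c(5) = -2*38 - 3*(-19) + 2 = -17
c(6) = -2*(-17) - 3*38 + (-19) = -99
c(7) = -2*(-99) - 3*(-17) + 38 = 287
c(8) = -2*287 - 3*(-99) + (-17) = -294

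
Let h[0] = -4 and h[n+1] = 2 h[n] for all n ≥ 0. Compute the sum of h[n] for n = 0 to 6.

-508

h[1] = 2·(-4) = -8
h[2] = 2·(-8) = -16
h[3] = 2·(-16) = -32
h[4] = 2·(-32) = -64
h[5] = 2·(-64) = -128
h[6] = 2·(-128) = -256
Sum = (-4) + (-8) + (-16) + (-32) + (-64) + (-128) + (-256) = -508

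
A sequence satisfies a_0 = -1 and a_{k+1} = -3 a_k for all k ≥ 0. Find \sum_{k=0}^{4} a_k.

a_1 = -3(-1) = 3
a_2 = -3(3) = -9
a_3 = -3(-9) = 27
a_4 = -3(27) = -81
Sum = (-1) + 3 + (-9) + 27 + (-81) = -61

-61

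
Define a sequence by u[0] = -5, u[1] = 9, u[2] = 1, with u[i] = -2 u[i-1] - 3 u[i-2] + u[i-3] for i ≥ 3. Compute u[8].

u[3] = -2·1 - 3·9 + (-5) = -34
u[4] = -2·(-34) - 3·1 + 9 = 74
u[5] = -2·74 - 3·(-34) + 1 = -45
u[6] = -2·(-45) - 3·74 + (-34) = -166
u[7] = -2·(-166) - 3·(-45) + 74 = 541
u[8] = -2·541 - 3·(-166) + (-45) = -629

-629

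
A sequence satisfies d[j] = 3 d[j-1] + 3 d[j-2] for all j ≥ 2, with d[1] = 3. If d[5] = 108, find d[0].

Let d[0] = x.
d[2] = 9 + 3x
d[3] = 36 + 9x
d[4] = 135 + 36x
d[5] = 513 + 135x
So 513 + 135x = 108, giving x = -3.

-3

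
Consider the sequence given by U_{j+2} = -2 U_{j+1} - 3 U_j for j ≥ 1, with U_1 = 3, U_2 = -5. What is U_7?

U_3 = -2(-5) - 3(3) = 1
U_4 = -2(1) - 3(-5) = 13
U_5 = -2(13) - 3(1) = -29
U_6 = -2(-29) - 3(13) = 19
U_7 = -2(19) - 3(-29) = 49

49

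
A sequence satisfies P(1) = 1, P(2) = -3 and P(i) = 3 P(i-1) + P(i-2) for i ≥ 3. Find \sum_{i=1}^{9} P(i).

P(3) = 3(-3) + 1 = -8
P(4) = 3(-8) + (-3) = -27
P(5) = 3(-27) + (-8) = -89
P(6) = 3(-89) + (-27) = -294
P(7) = 3(-294) + (-89) = -971
P(8) = 3(-971) + (-294) = -3207
P(9) = 3(-3207) + (-971) = -10592
Sum = 1 + (-3) + (-8) + (-27) + (-89) + (-294) + (-971) + (-3207) + (-10592) = -15190

-15190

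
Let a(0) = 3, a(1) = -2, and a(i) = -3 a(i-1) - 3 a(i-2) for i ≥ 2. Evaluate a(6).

-81

a(2) = -3(-2) - 3(3) = -3
a(3) = -3(-3) - 3(-2) = 15
a(4) = -3(15) - 3(-3) = -36
a(5) = -3(-36) - 3(15) = 63
a(6) = -3(63) - 3(-36) = -81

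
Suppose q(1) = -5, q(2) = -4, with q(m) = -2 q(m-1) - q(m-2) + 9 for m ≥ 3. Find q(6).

-58

q(3) = -2(-4) - (-5) + 9 = 22
q(4) = -2(22) - (-4) + 9 = -31
q(5) = -2(-31) - 22 + 9 = 49
q(6) = -2(49) - (-31) + 9 = -58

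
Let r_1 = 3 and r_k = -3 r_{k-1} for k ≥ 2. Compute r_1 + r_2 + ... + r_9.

r_2 = -3·3 = -9
r_3 = -3·(-9) = 27
r_4 = -3·27 = -81
r_5 = -3·(-81) = 243
r_6 = -3·243 = -729
r_7 = -3·(-729) = 2187
r_8 = -3·2187 = -6561
r_9 = -3·(-6561) = 19683
Sum = 3 + (-9) + 27 + (-81) + 243 + (-729) + 2187 + (-6561) + 19683 = 14763

14763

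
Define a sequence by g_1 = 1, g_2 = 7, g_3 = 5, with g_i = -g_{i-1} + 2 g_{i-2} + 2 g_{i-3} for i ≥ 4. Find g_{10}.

g_4 = -5 + 2(7) + 2(1) = 11
g_5 = -11 + 2(5) + 2(7) = 13
g_6 = -13 + 2(11) + 2(5) = 19
g_7 = -19 + 2(13) + 2(11) = 29
g_8 = -29 + 2(19) + 2(13) = 35
g_9 = -35 + 2(29) + 2(19) = 61
g_{10} = -61 + 2(35) + 2(29) = 67

67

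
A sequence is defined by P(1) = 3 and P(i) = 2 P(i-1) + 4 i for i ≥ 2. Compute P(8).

1880

P(2) = 2·3 + 8 = 14
P(3) = 2·14 + 12 = 40
P(4) = 2·40 + 16 = 96
P(5) = 2·96 + 20 = 212
P(6) = 2·212 + 24 = 448
P(7) = 2·448 + 28 = 924
P(8) = 2·924 + 32 = 1880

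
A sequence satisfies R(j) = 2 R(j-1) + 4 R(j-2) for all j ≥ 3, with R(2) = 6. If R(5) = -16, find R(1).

Let R(1) = x.
R(3) = 12 + 4x
R(4) = 48 + 8x
R(5) = 144 + 32x
So 144 + 32x = -16, giving x = -5.

-5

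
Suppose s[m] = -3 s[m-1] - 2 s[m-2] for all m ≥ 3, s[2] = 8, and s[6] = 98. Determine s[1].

-5

Let s[1] = w.
s[3] = -24 - 2w
s[4] = 56 + 6w
s[5] = -120 - 14w
s[6] = 248 + 30w
So 248 + 30w = 98, giving w = -5.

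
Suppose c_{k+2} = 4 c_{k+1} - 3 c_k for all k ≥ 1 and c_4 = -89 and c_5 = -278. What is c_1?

Rearranging, c_{k-2} = (c_k - 4 c_{k-1}) / -3.
c_3 = (-278 - 4(-89)) / -3 = 78/-3 = -26
c_2 = (-89 - 4(-26)) / -3 = 15/-3 = -5
c_1 = (-26 - 4(-5)) / -3 = -6/-3 = 2

2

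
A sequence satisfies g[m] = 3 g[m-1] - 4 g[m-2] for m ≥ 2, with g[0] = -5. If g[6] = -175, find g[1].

-1

Let g[1] = x.
g[2] = 20 + 3x
g[3] = 60 + 5x
g[4] = 100 + 3x
g[5] = 60 - 11x
g[6] = -220 - 45x
So -220 - 45x = -175, giving x = -1.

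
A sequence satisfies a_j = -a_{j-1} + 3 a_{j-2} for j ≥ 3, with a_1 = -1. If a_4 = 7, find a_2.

Let a_2 = x.
a_3 = -3 - x
a_4 = 3 + 4x
So 3 + 4x = 7, giving x = 1.

1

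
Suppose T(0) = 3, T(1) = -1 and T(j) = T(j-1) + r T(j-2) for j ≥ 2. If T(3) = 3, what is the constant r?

2

T(2) = -1 + 3r
T(3) = -1 + 2r
So -1 + 2r = 3, giving r = 2.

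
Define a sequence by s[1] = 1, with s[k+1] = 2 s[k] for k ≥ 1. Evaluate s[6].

s[2] = 2(1) = 2
s[3] = 2(2) = 4
s[4] = 2(4) = 8
s[5] = 2(8) = 16
s[6] = 2(16) = 32

32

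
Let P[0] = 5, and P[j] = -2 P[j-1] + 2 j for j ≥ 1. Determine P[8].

1172

P[1] = -2(5) + 2 = -8
P[2] = -2(-8) + 4 = 20
P[3] = -2(20) + 6 = -34
P[4] = -2(-34) + 8 = 76
P[5] = -2(76) + 10 = -142
P[6] = -2(-142) + 12 = 296
P[7] = -2(296) + 14 = -578
P[8] = -2(-578) + 16 = 1172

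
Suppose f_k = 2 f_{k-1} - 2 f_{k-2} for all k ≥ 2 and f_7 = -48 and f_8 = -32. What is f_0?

-2

Rearranging, f_{k-2} = (f_k - 2 f_{k-1}) / -2.
f_6 = (-32 - 2*(-48)) / -2 = 64/-2 = -32
f_5 = (-48 - 2*(-32)) / -2 = 16/-2 = -8
f_4 = (-32 - 2*(-8)) / -2 = -16/-2 = 8
f_3 = (-8 - 2*8) / -2 = -24/-2 = 12
f_2 = (8 - 2*12) / -2 = -16/-2 = 8
f_1 = (12 - 2*8) / -2 = -4/-2 = 2
f_0 = (8 - 2*2) / -2 = 4/-2 = -2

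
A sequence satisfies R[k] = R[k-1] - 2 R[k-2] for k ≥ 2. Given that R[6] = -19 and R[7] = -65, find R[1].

-5

Rearranging, R[k-2] = (R[k] - R[k-1]) / -2.
R[5] = (-65 - (-19)) / -2 = -46/-2 = 23
R[4] = (-19 - 23) / -2 = -42/-2 = 21
R[3] = (23 - 21) / -2 = 2/-2 = -1
R[2] = (21 - (-1)) / -2 = 22/-2 = -11
R[1] = (-1 - (-11)) / -2 = 10/-2 = -5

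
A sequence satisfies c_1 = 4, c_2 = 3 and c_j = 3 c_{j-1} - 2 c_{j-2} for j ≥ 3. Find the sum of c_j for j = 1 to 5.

-6

c_3 = 3·3 - 2·4 = 1
c_4 = 3·1 - 2·3 = -3
c_5 = 3·(-3) - 2·1 = -11
Sum = 4 + 3 + 1 + (-3) + (-11) = -6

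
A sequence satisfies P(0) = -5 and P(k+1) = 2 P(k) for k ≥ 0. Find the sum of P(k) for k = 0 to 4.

-155

P(1) = 2·(-5) = -10
P(2) = 2·(-10) = -20
P(3) = 2·(-20) = -40
P(4) = 2·(-40) = -80
Sum = (-5) + (-10) + (-20) + (-40) + (-80) = -155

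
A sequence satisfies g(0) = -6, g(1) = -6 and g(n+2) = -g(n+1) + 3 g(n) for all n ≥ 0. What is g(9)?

g(2) = -(-6) + 3·(-6) = -12
g(3) = -(-12) + 3·(-6) = -6
g(4) = -(-6) + 3·(-12) = -30
g(5) = -(-30) + 3·(-6) = 12
g(6) = -12 + 3·(-30) = -102
g(7) = -(-102) + 3·12 = 138
g(8) = -138 + 3·(-102) = -444
g(9) = -(-444) + 3·138 = 858

858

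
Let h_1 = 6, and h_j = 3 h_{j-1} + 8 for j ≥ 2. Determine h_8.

h_2 = 3(6) + 8 = 26
h_3 = 3(26) + 8 = 86
h_4 = 3(86) + 8 = 266
h_5 = 3(266) + 8 = 806
h_6 = 3(806) + 8 = 2426
h_7 = 3(2426) + 8 = 7286
h_8 = 3(7286) + 8 = 21866

21866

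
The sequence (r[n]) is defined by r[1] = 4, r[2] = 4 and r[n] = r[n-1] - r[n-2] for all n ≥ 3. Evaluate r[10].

-4

r[3] = 4 - 4 = 0
r[4] = 0 - 4 = -4
r[5] = (-4) - 0 = -4
r[6] = (-4) - (-4) = 0
r[7] = 0 - (-4) = 4
r[8] = 4 - 0 = 4
r[9] = 4 - 4 = 0
r[10] = 0 - 4 = -4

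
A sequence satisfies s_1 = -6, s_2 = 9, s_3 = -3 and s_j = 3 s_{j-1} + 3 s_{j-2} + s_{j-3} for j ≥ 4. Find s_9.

s_4 = 3*(-3) + 3*9 + (-6) = 12
s_5 = 3*12 + 3*(-3) + 9 = 36
s_6 = 3*36 + 3*12 + (-3) = 141
s_7 = 3*141 + 3*36 + 12 = 543
s_8 = 3*543 + 3*141 + 36 = 2088
s_9 = 3*2088 + 3*543 + 141 = 8034

8034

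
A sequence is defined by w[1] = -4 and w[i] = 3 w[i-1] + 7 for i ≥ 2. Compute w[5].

w[2] = 3(-4) + 7 = -5
w[3] = 3(-5) + 7 = -8
w[4] = 3(-8) + 7 = -17
w[5] = 3(-17) + 7 = -44

-44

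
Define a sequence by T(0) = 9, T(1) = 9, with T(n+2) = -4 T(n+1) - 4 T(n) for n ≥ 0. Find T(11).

285696

T(2) = -4(9) - 4(9) = -72
T(3) = -4(-72) - 4(9) = 252
T(4) = -4(252) - 4(-72) = -720
T(5) = -4(-720) - 4(252) = 1872
T(6) = -4(1872) - 4(-720) = -4608
T(7) = -4(-4608) - 4(1872) = 10944
T(8) = -4(10944) - 4(-4608) = -25344
T(9) = -4(-25344) - 4(10944) = 57600
T(10) = -4(57600) - 4(-25344) = -129024
T(11) = -4(-129024) - 4(57600) = 285696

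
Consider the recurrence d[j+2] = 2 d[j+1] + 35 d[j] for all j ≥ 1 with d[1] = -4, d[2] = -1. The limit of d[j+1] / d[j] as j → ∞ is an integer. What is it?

7

The characteristic equation is r^2 - 2r - 35 = 0, which factors as (r - 7)(r + 5) = 0.
So the roots are 7 and -5. Since |7| > |-5| and the coefficient of 7^j is non-zero, the ratio tends to 7.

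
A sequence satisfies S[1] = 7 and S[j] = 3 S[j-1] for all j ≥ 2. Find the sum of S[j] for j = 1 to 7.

S[2] = 3·7 = 21
S[3] = 3·21 = 63
S[4] = 3·63 = 189
S[5] = 3·189 = 567
S[6] = 3·567 = 1701
S[7] = 3·1701 = 5103
Sum = 7 + 21 + 63 + 189 + 567 + 1701 + 5103 = 7651

7651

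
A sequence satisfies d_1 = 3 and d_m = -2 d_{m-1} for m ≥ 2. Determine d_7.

192

d_2 = -2·3 = -6
d_3 = -2·(-6) = 12
d_4 = -2·12 = -24
d_5 = -2·(-24) = 48
d_6 = -2·48 = -96
d_7 = -2·(-96) = 192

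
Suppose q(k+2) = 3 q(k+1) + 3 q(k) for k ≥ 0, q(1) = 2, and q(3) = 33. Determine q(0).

1

Let q(0) = y.
q(2) = 6 + 3y
q(3) = 24 + 9y
So 24 + 9y = 33, giving y = 1.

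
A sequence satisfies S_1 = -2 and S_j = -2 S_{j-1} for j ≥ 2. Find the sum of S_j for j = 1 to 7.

S_2 = -2(-2) = 4
S_3 = -2(4) = -8
S_4 = -2(-8) = 16
S_5 = -2(16) = -32
S_6 = -2(-32) = 64
S_7 = -2(64) = -128
Sum = (-2) + 4 + (-8) + 16 + (-32) + 64 + (-128) = -86

-86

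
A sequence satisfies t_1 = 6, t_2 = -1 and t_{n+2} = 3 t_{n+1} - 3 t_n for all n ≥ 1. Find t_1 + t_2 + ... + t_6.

t_3 = 3·(-1) - 3·6 = -21
t_4 = 3·(-21) - 3·(-1) = -60
t_5 = 3·(-60) - 3·(-21) = -117
t_6 = 3·(-117) - 3·(-60) = -171
Sum = 6 + (-1) + (-21) + (-60) + (-117) + (-171) = -364

-364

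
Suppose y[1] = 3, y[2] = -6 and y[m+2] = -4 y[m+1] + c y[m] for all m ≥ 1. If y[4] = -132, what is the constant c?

2

y[3] = 24 + 3c
y[4] = -96 - 18c
So -96 - 18c = -132, giving c = 2.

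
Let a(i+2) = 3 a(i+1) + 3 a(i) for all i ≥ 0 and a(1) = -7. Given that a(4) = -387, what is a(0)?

-2

Let a(0) = y.
a(2) = -21 + 3y
a(3) = -84 + 9y
a(4) = -315 + 36y
So -315 + 36y = -387, giving y = -2.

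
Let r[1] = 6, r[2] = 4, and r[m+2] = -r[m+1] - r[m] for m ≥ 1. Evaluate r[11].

r[3] = -4 - 6 = -10
r[4] = -(-10) - 4 = 6
r[5] = -6 - (-10) = 4
r[6] = -4 - 6 = -10
r[7] = -(-10) - 4 = 6
r[8] = -6 - (-10) = 4
r[9] = -4 - 6 = -10
r[10] = -(-10) - 4 = 6
r[11] = -6 - (-10) = 4

4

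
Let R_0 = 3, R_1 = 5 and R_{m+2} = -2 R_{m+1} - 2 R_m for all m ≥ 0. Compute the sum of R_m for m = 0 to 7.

R_2 = -2*5 - 2*3 = -16
R_3 = -2*(-16) - 2*5 = 22
R_4 = -2*22 - 2*(-16) = -12
R_5 = -2*(-12) - 2*22 = -20
R_6 = -2*(-20) - 2*(-12) = 64
R_7 = -2*64 - 2*(-20) = -88
Sum = 3 + 5 + (-16) + 22 + (-12) + (-20) + 64 + (-88) = -42

-42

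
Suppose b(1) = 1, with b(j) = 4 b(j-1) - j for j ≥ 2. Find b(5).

59

b(2) = 4·1 - 2 = 2
b(3) = 4·2 - 3 = 5
b(4) = 4·5 - 4 = 16
b(5) = 4·16 - 5 = 59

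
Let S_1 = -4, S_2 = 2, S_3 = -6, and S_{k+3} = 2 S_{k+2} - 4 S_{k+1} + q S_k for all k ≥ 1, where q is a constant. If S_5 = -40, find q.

4

S_4 = -20 - 4q
S_5 = -16 - 6q
So -16 - 6q = -40, giving q = 4.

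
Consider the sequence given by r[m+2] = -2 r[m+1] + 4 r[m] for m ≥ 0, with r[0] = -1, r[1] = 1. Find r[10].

-62976

r[2] = -2*1 + 4*(-1) = -6
r[3] = -2*(-6) + 4*1 = 16
r[4] = -2*16 + 4*(-6) = -56
r[5] = -2*(-56) + 4*16 = 176
r[6] = -2*176 + 4*(-56) = -576
r[7] = -2*(-576) + 4*176 = 1856
r[8] = -2*1856 + 4*(-576) = -6016
r[9] = -2*(-6016) + 4*1856 = 19456
r[10] = -2*19456 + 4*(-6016) = -62976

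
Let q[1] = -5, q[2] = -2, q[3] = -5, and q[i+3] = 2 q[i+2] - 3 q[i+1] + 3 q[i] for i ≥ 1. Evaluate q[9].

q[4] = 2*(-5) - 3*(-2) + 3*(-5) = -19
q[5] = 2*(-19) - 3*(-5) + 3*(-2) = -29
q[6] = 2*(-29) - 3*(-19) + 3*(-5) = -16
q[7] = 2*(-16) - 3*(-29) + 3*(-19) = -2
q[8] = 2*(-2) - 3*(-16) + 3*(-29) = -43
q[9] = 2*(-43) - 3*(-2) + 3*(-16) = -128

-128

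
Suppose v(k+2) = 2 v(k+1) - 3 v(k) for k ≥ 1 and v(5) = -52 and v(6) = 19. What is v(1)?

8

Rearranging, v(k-2) = (v(k) - 2 v(k-1)) / -3.
v(4) = (19 - 2·(-52)) / -3 = 123/-3 = -41
v(3) = (-52 - 2·(-41)) / -3 = 30/-3 = -10
v(2) = (-41 - 2·(-10)) / -3 = -21/-3 = 7
v(1) = (-10 - 2·7) / -3 = -24/-3 = 8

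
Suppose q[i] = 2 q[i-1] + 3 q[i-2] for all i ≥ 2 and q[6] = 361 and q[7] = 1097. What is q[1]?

5

Rearranging, q[i-2] = (q[i] - 2 q[i-1]) / 3.
q[5] = (1097 - 2·361) / 3 = 375/3 = 125
q[4] = (361 - 2·125) / 3 = 111/3 = 37
q[3] = (125 - 2·37) / 3 = 51/3 = 17
q[2] = (37 - 2·17) / 3 = 3/3 = 1
q[1] = (17 - 2·1) / 3 = 15/3 = 5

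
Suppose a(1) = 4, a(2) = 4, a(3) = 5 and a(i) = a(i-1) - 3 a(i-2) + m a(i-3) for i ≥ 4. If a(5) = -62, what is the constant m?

a(4) = -7 + 4m
a(5) = -22 + 8m
So -22 + 8m = -62, giving m = -5.

-5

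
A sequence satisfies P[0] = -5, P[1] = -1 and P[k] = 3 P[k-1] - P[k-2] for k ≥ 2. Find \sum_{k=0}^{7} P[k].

P[2] = 3*(-1) - (-5) = 2
P[3] = 3*2 - (-1) = 7
P[4] = 3*7 - 2 = 19
P[5] = 3*19 - 7 = 50
P[6] = 3*50 - 19 = 131
P[7] = 3*131 - 50 = 343
Sum = (-5) + (-1) + 2 + 7 + 19 + 50 + 131 + 343 = 546

546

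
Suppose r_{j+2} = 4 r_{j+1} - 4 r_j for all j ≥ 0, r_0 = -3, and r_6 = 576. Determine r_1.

Let r_1 = y.
r_2 = 12 + 4y
r_3 = 48 + 12y
r_4 = 144 + 32y
r_5 = 384 + 80y
r_6 = 960 + 192y
So 960 + 192y = 576, giving y = -2.

-2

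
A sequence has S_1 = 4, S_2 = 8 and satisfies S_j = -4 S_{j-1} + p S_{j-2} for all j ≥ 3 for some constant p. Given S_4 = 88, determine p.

5

S_3 = -32 + 4p
S_4 = 128 - 8p
So 128 - 8p = 88, giving p = 5.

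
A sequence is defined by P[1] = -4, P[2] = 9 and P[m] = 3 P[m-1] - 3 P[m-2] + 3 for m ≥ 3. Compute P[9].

P[3] = 3·9 - 3·(-4) + 3 = 42
P[4] = 3·42 - 3·9 + 3 = 102
P[5] = 3·102 - 3·42 + 3 = 183
P[6] = 3·183 - 3·102 + 3 = 246
P[7] = 3·246 - 3·183 + 3 = 192
P[8] = 3·192 - 3·246 + 3 = -159
P[9] = 3·(-159) - 3·192 + 3 = -1050

-1050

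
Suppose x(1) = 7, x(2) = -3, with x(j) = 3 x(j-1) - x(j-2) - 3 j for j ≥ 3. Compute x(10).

x(3) = 3·(-3) - 7 - 9 = -25
x(4) = 3·(-25) - (-3) - 12 = -84
x(5) = 3·(-84) - (-25) - 15 = -242
x(6) = 3·(-242) - (-84) - 18 = -660
x(7) = 3·(-660) - (-242) - 21 = -1759
x(8) = 3·(-1759) - (-660) - 24 = -4641
x(9) = 3·(-4641) - (-1759) - 27 = -12191
x(10) = 3·(-12191) - (-4641) - 30 = -31962

-31962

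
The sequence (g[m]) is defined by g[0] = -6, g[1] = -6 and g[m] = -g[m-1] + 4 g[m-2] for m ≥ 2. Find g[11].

g[2] = -(-6) + 4(-6) = -18
g[3] = -(-18) + 4(-6) = -6
g[4] = -(-6) + 4(-18) = -66
g[5] = -(-66) + 4(-6) = 42
g[6] = -42 + 4(-66) = -306
g[7] = -(-306) + 4(42) = 474
g[8] = -474 + 4(-306) = -1698
g[9] = -(-1698) + 4(474) = 3594
g[10] = -3594 + 4(-1698) = -10386
g[11] = -(-10386) + 4(3594) = 24762

24762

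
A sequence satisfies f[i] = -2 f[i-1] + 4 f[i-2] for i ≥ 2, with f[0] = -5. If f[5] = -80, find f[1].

-7

Let f[1] = v.
f[2] = -20 - 2v
f[3] = 40 + 8v
f[4] = -160 - 24v
f[5] = 480 + 80v
So 480 + 80v = -80, giving v = -7.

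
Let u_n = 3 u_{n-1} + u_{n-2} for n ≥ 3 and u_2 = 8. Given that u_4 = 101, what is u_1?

Let u_1 = z.
u_3 = 24 + z
u_4 = 80 + 3z
So 80 + 3z = 101, giving z = 7.

7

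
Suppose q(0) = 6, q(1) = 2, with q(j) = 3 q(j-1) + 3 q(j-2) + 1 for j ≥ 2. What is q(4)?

q(2) = 3·2 + 3·6 + 1 = 25
q(3) = 3·25 + 3·2 + 1 = 82
q(4) = 3·82 + 3·25 + 1 = 322

322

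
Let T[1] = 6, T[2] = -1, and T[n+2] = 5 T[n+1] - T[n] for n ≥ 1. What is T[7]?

-5946

T[3] = 5*(-1) - 6 = -11
T[4] = 5*(-11) - (-1) = -54
T[5] = 5*(-54) - (-11) = -259
T[6] = 5*(-259) - (-54) = -1241
T[7] = 5*(-1241) - (-259) = -5946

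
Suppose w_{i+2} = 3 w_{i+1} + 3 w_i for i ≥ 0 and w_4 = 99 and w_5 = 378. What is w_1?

Rearranging, w_{i-2} = (w_i - 3 w_{i-1}) / 3.
w_3 = (378 - 3·99) / 3 = 81/3 = 27
w_2 = (99 - 3·27) / 3 = 18/3 = 6
w_1 = (27 - 3·6) / 3 = 9/3 = 3

3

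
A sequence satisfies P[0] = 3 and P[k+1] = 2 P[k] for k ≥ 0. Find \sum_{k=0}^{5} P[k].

189

P[1] = 2*3 = 6
P[2] = 2*6 = 12
P[3] = 2*12 = 24
P[4] = 2*24 = 48
P[5] = 2*48 = 96
Sum = 3 + 6 + 12 + 24 + 48 + 96 = 189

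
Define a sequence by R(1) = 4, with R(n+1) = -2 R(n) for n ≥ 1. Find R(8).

R(2) = -2*4 = -8
R(3) = -2*(-8) = 16
R(4) = -2*16 = -32
R(5) = -2*(-32) = 64
R(6) = -2*64 = -128
R(7) = -2*(-128) = 256
R(8) = -2*256 = -512

-512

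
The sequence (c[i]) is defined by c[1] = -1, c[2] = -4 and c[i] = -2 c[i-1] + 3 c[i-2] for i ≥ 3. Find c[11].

44285

c[3] = -2*(-4) + 3*(-1) = 5
c[4] = -2*5 + 3*(-4) = -22
c[5] = -2*(-22) + 3*5 = 59
c[6] = -2*59 + 3*(-22) = -184
c[7] = -2*(-184) + 3*59 = 545
c[8] = -2*545 + 3*(-184) = -1642
c[9] = -2*(-1642) + 3*545 = 4919
c[10] = -2*4919 + 3*(-1642) = -14764
c[11] = -2*(-14764) + 3*4919 = 44285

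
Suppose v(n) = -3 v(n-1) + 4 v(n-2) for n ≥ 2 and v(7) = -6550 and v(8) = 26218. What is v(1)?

2

Rearranging, v(n-2) = (v(n) + 3 v(n-1)) / 4.
v(6) = (26218 + 3·(-6550)) / 4 = 6568/4 = 1642
v(5) = (-6550 + 3·1642) / 4 = -1624/4 = -406
v(4) = (1642 + 3·(-406)) / 4 = 424/4 = 106
v(3) = (-406 + 3·106) / 4 = -88/4 = -22
v(2) = (106 + 3·(-22)) / 4 = 40/4 = 10
v(1) = (-22 + 3·10) / 4 = 8/4 = 2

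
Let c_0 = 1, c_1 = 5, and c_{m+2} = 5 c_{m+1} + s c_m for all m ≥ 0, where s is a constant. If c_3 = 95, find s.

-3

c_2 = 25 + s
c_3 = 125 + 10s
So 125 + 10s = 95, giving s = -3.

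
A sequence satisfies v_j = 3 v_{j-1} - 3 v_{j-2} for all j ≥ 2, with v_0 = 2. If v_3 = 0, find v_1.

3

Let v_1 = x.
v_2 = -6 + 3x
v_3 = -18 + 6x
So -18 + 6x = 0, giving x = 3.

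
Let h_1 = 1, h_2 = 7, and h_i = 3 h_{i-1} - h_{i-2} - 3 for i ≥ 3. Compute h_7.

h_3 = 3·7 - 1 - 3 = 17
h_4 = 3·17 - 7 - 3 = 41
h_5 = 3·41 - 17 - 3 = 103
h_6 = 3·103 - 41 - 3 = 265
h_7 = 3·265 - 103 - 3 = 689

689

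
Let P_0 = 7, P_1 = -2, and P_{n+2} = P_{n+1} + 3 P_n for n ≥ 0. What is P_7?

646

P_2 = (-2) + 3·7 = 19
P_3 = 19 + 3·(-2) = 13
P_4 = 13 + 3·19 = 70
P_5 = 70 + 3·13 = 109
P_6 = 109 + 3·70 = 319
P_7 = 319 + 3·109 = 646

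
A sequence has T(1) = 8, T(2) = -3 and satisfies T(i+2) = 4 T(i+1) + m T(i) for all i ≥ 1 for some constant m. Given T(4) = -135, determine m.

-3

T(3) = -12 + 8m
T(4) = -48 + 29m
So -48 + 29m = -135, giving m = -3.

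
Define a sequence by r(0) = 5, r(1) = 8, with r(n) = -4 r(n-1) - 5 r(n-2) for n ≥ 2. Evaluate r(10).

54903

r(2) = -4*8 - 5*5 = -57
r(3) = -4*(-57) - 5*8 = 188
r(4) = -4*188 - 5*(-57) = -467
r(5) = -4*(-467) - 5*188 = 928
r(6) = -4*928 - 5*(-467) = -1377
r(7) = -4*(-1377) - 5*928 = 868
r(8) = -4*868 - 5*(-1377) = 3413
r(9) = -4*3413 - 5*868 = -17992
r(10) = -4*(-17992) - 5*3413 = 54903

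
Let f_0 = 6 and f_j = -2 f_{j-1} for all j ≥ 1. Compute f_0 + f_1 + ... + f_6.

258

f_1 = -2(6) = -12
f_2 = -2(-12) = 24
f_3 = -2(24) = -48
f_4 = -2(-48) = 96
f_5 = -2(96) = -192
f_6 = -2(-192) = 384
Sum = 6 + (-12) + 24 + (-48) + 96 + (-192) + 384 = 258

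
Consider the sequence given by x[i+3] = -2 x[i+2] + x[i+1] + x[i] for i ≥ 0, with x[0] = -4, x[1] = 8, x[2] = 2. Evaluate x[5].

-18

x[3] = -2*2 + 8 + (-4) = 0
x[4] = -2*0 + 2 + 8 = 10
x[5] = -2*10 + 0 + 2 = -18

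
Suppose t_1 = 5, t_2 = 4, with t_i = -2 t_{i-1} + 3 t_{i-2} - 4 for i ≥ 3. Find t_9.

t_3 = -2*4 + 3*5 - 4 = 3
t_4 = -2*3 + 3*4 - 4 = 2
t_5 = -2*2 + 3*3 - 4 = 1
t_6 = -2*1 + 3*2 - 4 = 0
t_7 = -2*0 + 3*1 - 4 = -1
t_8 = -2*(-1) + 3*0 - 4 = -2
t_9 = -2*(-2) + 3*(-1) - 4 = -3

-3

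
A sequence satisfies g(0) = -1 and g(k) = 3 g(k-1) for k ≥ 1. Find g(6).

-729

g(1) = 3·(-1) = -3
g(2) = 3·(-3) = -9
g(3) = 3·(-9) = -27
g(4) = 3·(-27) = -81
g(5) = 3·(-81) = -243
g(6) = 3·(-243) = -729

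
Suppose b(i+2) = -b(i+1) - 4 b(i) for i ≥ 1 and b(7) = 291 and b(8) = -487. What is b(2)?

Rearranging, b(i-2) = (b(i) + b(i-1)) / -4.
b(6) = (-487 + 291) / -4 = -196/-4 = 49
b(5) = (291 + 49) / -4 = 340/-4 = -85
b(4) = (49 + (-85)) / -4 = -36/-4 = 9
b(3) = (-85 + 9) / -4 = -76/-4 = 19
b(2) = (9 + 19) / -4 = 28/-4 = -7

-7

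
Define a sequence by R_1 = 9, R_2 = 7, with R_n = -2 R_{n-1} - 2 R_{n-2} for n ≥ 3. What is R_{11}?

-512

R_3 = -2(7) - 2(9) = -32
R_4 = -2(-32) - 2(7) = 50
R_5 = -2(50) - 2(-32) = -36
R_6 = -2(-36) - 2(50) = -28
R_7 = -2(-28) - 2(-36) = 128
R_8 = -2(128) - 2(-28) = -200
R_9 = -2(-200) - 2(128) = 144
R_{10} = -2(144) - 2(-200) = 112
R_{11} = -2(112) - 2(144) = -512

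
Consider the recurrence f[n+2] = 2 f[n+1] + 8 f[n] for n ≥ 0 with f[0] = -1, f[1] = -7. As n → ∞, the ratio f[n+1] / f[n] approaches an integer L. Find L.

4

The characteristic equation is r^2 - 2r - 8 = 0, which factors as (r - 4)(r + 2) = 0.
So the roots are 4 and -2. Since |4| > |-2| and the coefficient of 4^n is non-zero, the ratio tends to 4.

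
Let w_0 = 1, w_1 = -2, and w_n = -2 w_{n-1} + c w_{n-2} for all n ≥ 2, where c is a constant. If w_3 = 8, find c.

-4

w_2 = 4 + c
w_3 = -8 - 4c
So -8 - 4c = 8, giving c = -4.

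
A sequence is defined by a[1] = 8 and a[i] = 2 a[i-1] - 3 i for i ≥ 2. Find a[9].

-223

a[2] = 2·8 - 6 = 10
a[3] = 2·10 - 9 = 11
a[4] = 2·11 - 12 = 10
a[5] = 2·10 - 15 = 5
a[6] = 2·5 - 18 = -8
a[7] = 2·(-8) - 21 = -37
a[8] = 2·(-37) - 24 = -98
a[9] = 2·(-98) - 27 = -223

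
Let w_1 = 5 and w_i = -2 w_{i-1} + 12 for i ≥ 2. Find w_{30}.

-536870908

The fixed point is 12/(1 + 2) = 4, so w_i - 4 = -2(w_{i-1} - 4).
Hence w_i = 1·(-2)^{i-1} + 4.
w_{30} = 1·(-2)^{29} + 4 = 1·-536870912 + 4 = -536870908.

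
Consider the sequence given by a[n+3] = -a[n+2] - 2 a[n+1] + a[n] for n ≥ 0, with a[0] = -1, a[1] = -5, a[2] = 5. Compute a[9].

139

a[3] = -5 - 2*(-5) + (-1) = 4
a[4] = -4 - 2*5 + (-5) = -19
a[5] = -(-19) - 2*4 + 5 = 16
a[6] = -16 - 2*(-19) + 4 = 26
a[7] = -26 - 2*16 + (-19) = -77
a[8] = -(-77) - 2*26 + 16 = 41
a[9] = -41 - 2*(-77) + 26 = 139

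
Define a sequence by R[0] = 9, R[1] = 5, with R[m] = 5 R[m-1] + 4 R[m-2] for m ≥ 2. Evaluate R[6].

R[2] = 5·5 + 4·9 = 61
R[3] = 5·61 + 4·5 = 325
R[4] = 5·325 + 4·61 = 1869
R[5] = 5·1869 + 4·325 = 10645
R[6] = 5·10645 + 4·1869 = 60701

60701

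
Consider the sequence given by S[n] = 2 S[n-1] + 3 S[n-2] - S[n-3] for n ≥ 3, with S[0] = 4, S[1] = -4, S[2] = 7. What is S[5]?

29

S[3] = 2*7 + 3*(-4) - 4 = -2
S[4] = 2*(-2) + 3*7 - (-4) = 21
S[5] = 2*21 + 3*(-2) - 7 = 29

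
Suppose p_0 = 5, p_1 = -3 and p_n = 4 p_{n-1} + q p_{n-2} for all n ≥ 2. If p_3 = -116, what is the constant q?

p_2 = -12 + 5q
p_3 = -48 + 17q
So -48 + 17q = -116, giving q = -4.

-4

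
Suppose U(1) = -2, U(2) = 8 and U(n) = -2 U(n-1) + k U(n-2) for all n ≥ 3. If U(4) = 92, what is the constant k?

5

U(3) = -16 - 2k
U(4) = 32 + 12k
So 32 + 12k = 92, giving k = 5.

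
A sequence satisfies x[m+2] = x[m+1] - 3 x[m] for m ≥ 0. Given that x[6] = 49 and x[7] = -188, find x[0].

Rearranging, x[m-2] = (x[m] - x[m-1]) / -3.
x[5] = (-188 - 49) / -3 = -237/-3 = 79
x[4] = (49 - 79) / -3 = -30/-3 = 10
x[3] = (79 - 10) / -3 = 69/-3 = -23
x[2] = (10 - (-23)) / -3 = 33/-3 = -11
x[1] = (-23 - (-11)) / -3 = -12/-3 = 4
x[0] = (-11 - 4) / -3 = -15/-3 = 5

5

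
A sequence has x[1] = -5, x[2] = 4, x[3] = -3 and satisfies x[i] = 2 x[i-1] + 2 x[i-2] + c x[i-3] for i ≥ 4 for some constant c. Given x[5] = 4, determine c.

x[4] = 2 - 5c
x[5] = -2 - 6c
So -2 - 6c = 4, giving c = -1.

-1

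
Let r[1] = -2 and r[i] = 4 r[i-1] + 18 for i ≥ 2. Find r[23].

70368744177658

The fixed point is 18/(1 - 4) = -6, so r[i] + 6 = 4(r[i-1] + 6).
Hence r[i] = 4·4^{i-1} - 6.
r[23] = 4·4^{22} - 6 = 4·17592186044416 - 6 = 70368744177658.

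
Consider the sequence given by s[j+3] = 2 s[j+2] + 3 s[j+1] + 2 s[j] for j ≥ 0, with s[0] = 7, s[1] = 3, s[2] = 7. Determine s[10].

s[3] = 2*7 + 3*3 + 2*7 = 37
s[4] = 2*37 + 3*7 + 2*3 = 101
s[5] = 2*101 + 3*37 + 2*7 = 327
s[6] = 2*327 + 3*101 + 2*37 = 1031
s[7] = 2*1031 + 3*327 + 2*101 = 3245
s[8] = 2*3245 + 3*1031 + 2*327 = 10237
s[9] = 2*10237 + 3*3245 + 2*1031 = 32271
s[10] = 2*32271 + 3*10237 + 2*3245 = 101743

101743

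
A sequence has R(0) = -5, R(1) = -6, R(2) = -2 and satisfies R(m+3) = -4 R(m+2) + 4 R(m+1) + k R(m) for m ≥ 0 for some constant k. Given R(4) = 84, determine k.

R(3) = -16 - 5k
R(4) = 56 + 14k
So 56 + 14k = 84, giving k = 2.

2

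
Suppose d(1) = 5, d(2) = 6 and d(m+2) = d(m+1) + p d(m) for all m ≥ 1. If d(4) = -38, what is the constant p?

-4

d(3) = 6 + 5p
d(4) = 6 + 11p
So 6 + 11p = -38, giving p = -4.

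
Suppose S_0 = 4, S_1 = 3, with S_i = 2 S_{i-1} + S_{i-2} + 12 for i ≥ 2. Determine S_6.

914

S_2 = 2(3) + 4 + 12 = 22
S_3 = 2(22) + 3 + 12 = 59
S_4 = 2(59) + 22 + 12 = 152
S_5 = 2(152) + 59 + 12 = 375
S_6 = 2(375) + 152 + 12 = 914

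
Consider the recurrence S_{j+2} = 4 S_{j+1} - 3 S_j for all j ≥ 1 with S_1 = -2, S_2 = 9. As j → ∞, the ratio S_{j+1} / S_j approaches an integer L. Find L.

3

The characteristic equation is r^2 - 4r + 3 = 0, which factors as (r - 3)(r - 1) = 0.
So the roots are 3 and 1. Since |3| > |1| and the coefficient of 3^j is non-zero, the ratio tends to 3.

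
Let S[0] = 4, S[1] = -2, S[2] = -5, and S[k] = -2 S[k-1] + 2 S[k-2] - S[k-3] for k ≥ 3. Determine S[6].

S[3] = -2·(-5) + 2·(-2) - 4 = 2
S[4] = -2·2 + 2·(-5) - (-2) = -12
S[5] = -2·(-12) + 2·2 - (-5) = 33
S[6] = -2·33 + 2·(-12) - 2 = -92

-92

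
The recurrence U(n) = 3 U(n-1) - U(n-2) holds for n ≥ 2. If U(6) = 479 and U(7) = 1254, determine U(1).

6

Rearranging, U(n-2) = -(U(n) - 3 U(n-1)).
U(5) = -(1254 - 3*479) = 183
U(4) = -(479 - 3*183) = 70
U(3) = -(183 - 3*70) = 27
U(2) = -(70 - 3*27) = 11
U(1) = -(27 - 3*11) = 6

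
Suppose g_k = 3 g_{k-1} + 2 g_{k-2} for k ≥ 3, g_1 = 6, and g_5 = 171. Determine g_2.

1

Let g_2 = y.
g_3 = 12 + 3y
g_4 = 36 + 11y
g_5 = 132 + 39y
So 132 + 39y = 171, giving y = 1.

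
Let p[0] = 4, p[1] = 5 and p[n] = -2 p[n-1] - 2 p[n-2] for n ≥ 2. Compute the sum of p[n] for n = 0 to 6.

53

p[2] = -2·5 - 2·4 = -18
p[3] = -2·(-18) - 2·5 = 26
p[4] = -2·26 - 2·(-18) = -16
p[5] = -2·(-16) - 2·26 = -20
p[6] = -2·(-20) - 2·(-16) = 72
Sum = 4 + 5 + (-18) + 26 + (-16) + (-20) + 72 = 53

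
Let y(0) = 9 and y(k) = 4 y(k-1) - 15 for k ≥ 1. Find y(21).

The fixed point is -15/(1 - 4) = 5, so y(k) - 5 = 4(y(k-1) - 5).
Hence y(k) = 4·4^k + 5.
y(21) = 4·4^{21} + 5 = 4·4398046511104 + 5 = 17592186044421.

17592186044421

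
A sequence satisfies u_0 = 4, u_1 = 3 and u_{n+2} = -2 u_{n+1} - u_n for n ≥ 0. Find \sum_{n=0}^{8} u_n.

-24

u_2 = -2*3 - 4 = -10
u_3 = -2*(-10) - 3 = 17
u_4 = -2*17 - (-10) = -24
u_5 = -2*(-24) - 17 = 31
u_6 = -2*31 - (-24) = -38
u_7 = -2*(-38) - 31 = 45
u_8 = -2*45 - (-38) = -52
Sum = 4 + 3 + (-10) + 17 + (-24) + 31 + (-38) + 45 + (-52) = -24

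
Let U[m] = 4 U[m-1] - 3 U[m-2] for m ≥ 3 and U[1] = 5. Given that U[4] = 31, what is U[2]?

Let U[2] = v.
U[3] = -15 + 4v
U[4] = -60 + 13v
So -60 + 13v = 31, giving v = 7.

7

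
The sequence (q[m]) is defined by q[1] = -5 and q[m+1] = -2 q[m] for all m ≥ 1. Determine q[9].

-1280

q[2] = -2·(-5) = 10
q[3] = -2·10 = -20
q[4] = -2·(-20) = 40
q[5] = -2·40 = -80
q[6] = -2·(-80) = 160
q[7] = -2·160 = -320
q[8] = -2·(-320) = 640
q[9] = -2·640 = -1280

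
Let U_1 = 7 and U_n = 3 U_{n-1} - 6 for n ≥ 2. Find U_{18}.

516560655

The fixed point is -6/(1 - 3) = 3, so U_n - 3 = 3(U_{n-1} - 3).
Hence U_n = 4·3^{n-1} + 3.
U_{18} = 4·3^{17} + 3 = 4·129140163 + 3 = 516560655.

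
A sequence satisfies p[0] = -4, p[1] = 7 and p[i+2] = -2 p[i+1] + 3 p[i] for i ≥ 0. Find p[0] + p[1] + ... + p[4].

p[2] = -2·7 + 3·(-4) = -26
p[3] = -2·(-26) + 3·7 = 73
p[4] = -2·73 + 3·(-26) = -224
Sum = (-4) + 7 + (-26) + 73 + (-224) = -174

-174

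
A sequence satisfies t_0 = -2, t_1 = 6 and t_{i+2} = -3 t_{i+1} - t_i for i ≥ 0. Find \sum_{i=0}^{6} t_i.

t_2 = -3*6 - (-2) = -16
t_3 = -3*(-16) - 6 = 42
t_4 = -3*42 - (-16) = -110
t_5 = -3*(-110) - 42 = 288
t_6 = -3*288 - (-110) = -754
Sum = (-2) + 6 + (-16) + 42 + (-110) + 288 + (-754) = -546

-546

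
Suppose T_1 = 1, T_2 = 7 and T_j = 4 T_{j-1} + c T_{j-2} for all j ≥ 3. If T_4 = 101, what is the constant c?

-1

T_3 = 28 + c
T_4 = 112 + 11c
So 112 + 11c = 101, giving c = -1.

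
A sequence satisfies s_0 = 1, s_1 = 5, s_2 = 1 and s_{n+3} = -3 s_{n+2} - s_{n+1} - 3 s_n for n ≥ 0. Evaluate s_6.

s_3 = -3*1 - 5 - 3*1 = -11
s_4 = -3*(-11) - 1 - 3*5 = 17
s_5 = -3*17 - (-11) - 3*1 = -43
s_6 = -3*(-43) - 17 - 3*(-11) = 145

145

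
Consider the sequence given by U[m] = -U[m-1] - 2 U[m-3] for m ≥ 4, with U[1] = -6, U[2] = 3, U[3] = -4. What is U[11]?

U[4] = -(-4) - 2*(-6) = 16
U[5] = -16 - 2*3 = -22
U[6] = -(-22) - 2*(-4) = 30
U[7] = -30 - 2*16 = -62
U[8] = -(-62) - 2*(-22) = 106
U[9] = -106 - 2*30 = -166
U[10] = -(-166) - 2*(-62) = 290
U[11] = -290 - 2*106 = -502

-502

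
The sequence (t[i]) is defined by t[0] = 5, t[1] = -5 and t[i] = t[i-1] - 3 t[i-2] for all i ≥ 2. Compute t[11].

-1730

t[2] = (-5) - 3(5) = -20
t[3] = (-20) - 3(-5) = -5
t[4] = (-5) - 3(-20) = 55
t[5] = 55 - 3(-5) = 70
t[6] = 70 - 3(55) = -95
t[7] = (-95) - 3(70) = -305
t[8] = (-305) - 3(-95) = -20
t[9] = (-20) - 3(-305) = 895
t[10] = 895 - 3(-20) = 955
t[11] = 955 - 3(895) = -1730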